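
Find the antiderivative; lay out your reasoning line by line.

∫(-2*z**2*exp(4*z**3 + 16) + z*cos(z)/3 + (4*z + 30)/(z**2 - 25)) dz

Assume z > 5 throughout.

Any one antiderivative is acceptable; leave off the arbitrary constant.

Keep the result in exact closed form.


Step 1. Rewrite: now ∫(z*cos(z)/3) dz + ∫(-2*z**2*exp(4*z**3 + 16)) dz + ∫((4*z + 30)/(z**2 - 25)) dz.
Step 2. Substitute u = z**3 + 4, turning ∫(-2*z**2*exp(4*z**3 + 16)) dz into ∫(-2*exp(4*u)/3) du: now ∫(z*cos(z)/3) dz + ∫((4*z + 30)/(z**2 - 25)) dz + ∫(-2*exp(4*u)/3) du.
Step 3. Evaluate the standard form: now -exp(4*u)/6 + ∫(z*cos(z)/3) dz + ∫((4*z + 30)/(z**2 - 25)) dz.
Step 4. Substitute back u = z**3 + 4: now -exp(4*z**3 + 16)/6 + ∫(z*cos(z)/3) dz + ∫((4*z + 30)/(z**2 - 25)) dz.
Step 5. Integrate ∫(z*cos(z)/3) dz by parts with u = z, dv = (cos(z)/3) dz, so v = sin(z)/3: now z*sin(z)/3 - exp(4*z**3 + 16)/6 + ∫((4*z + 30)/(z**2 - 25)) dz + ∫(-sin(z)/3) dz.
Step 6. Evaluate the standard form: now z*sin(z)/3 - exp(4*z**3 + 16)/6 + cos(z)/3 + ∫((4*z + 30)/(z**2 - 25)) dz.
Step 7. Decompose ∫((4*z + 30)/(z**2 - 25)) dz by partial fractions, (4*z + 30)/(z**2 - 25) = -1/(z + 5) + 5/(z - 5): now z*sin(z)/3 - exp(4*z**3 + 16)/6 + cos(z)/3 + ∫(5/(z - 5)) dz + ∫(-1/(z + 5)) dz.
Step 8. Evaluate the standard form [assuming z > -5]: now z*sin(z)/3 - exp(4*z**3 + 16)/6 - log(z + 5) + cos(z)/3 + ∫(5/(z - 5)) dz.
Step 9. Evaluate the standard form [assuming z > 5]: now z*sin(z)/3 - exp(4*z**3 + 16)/6 + 5*log(z - 5) - log(z + 5) + cos(z)/3.
Answer: z*sin(z)/3 - exp(4*z**3 + 16)/6 + 5*log(z - 5) - log(z + 5) + cos(z)/3.


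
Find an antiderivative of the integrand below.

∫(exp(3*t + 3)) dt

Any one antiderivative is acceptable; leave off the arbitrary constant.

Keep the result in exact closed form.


Answer: exp(3*t + 3)/3.


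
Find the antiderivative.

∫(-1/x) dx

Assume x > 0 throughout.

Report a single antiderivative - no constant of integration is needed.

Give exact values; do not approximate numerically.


Answer: -log(x).


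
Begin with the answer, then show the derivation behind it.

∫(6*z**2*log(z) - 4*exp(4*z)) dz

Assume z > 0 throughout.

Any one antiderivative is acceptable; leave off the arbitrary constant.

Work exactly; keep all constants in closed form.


The answer is 2*z**3*log(z) - 2*z**3/3 - exp(4*z).
Step 1. Rewrite: now ∫(6*z**2*log(z)) dz + ∫(-4*exp(4*z)) dz.
Step 2. Evaluate the standard form: now -exp(4*z) + ∫(6*z**2*log(z)) dz.
Step 3. Integrate ∫(6*z**2*log(z)) dz by parts with u = log(z), dv = (6*z**2) dz, so v = 2*z**3 [assuming z > 0]: now 2*z**3*log(z) - exp(4*z) + ∫(-2*z**2) dz.
Step 4. Evaluate the standard form: now 2*z**3*log(z) - 2*z**3/3 - exp(4*z).
Answer: 2*z**3*log(z) - 2*z**3/3 - exp(4*z).


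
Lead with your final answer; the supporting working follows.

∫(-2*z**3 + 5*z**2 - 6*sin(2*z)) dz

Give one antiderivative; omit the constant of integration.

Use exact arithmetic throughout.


The answer is -z**4/2 + 5*z**3/3 + 3*cos(2*z).
Step 1. Rewrite: now ∫(5*z**2) dz + ∫(-2*z**3) dz + ∫(-6*sin(2*z)) dz.
Step 2. Evaluate the standard form: now 3*cos(2*z) + ∫(5*z**2) dz + ∫(-2*z**3) dz.
Step 3. Evaluate the standard form: now -z**4/2 + 3*cos(2*z) + ∫(5*z**2) dz.
Step 4. Evaluate the standard form: now -z**4/2 + 5*z**3/3 + 3*cos(2*z).
Answer: -z**4/2 + 5*z**3/3 + 3*cos(2*z).


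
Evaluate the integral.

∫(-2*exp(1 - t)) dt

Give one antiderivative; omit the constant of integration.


Answer: 2*exp(1 - t).


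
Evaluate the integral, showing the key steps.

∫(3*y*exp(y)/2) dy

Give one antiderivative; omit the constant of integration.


Step 1. Integrate ∫(3*y*exp(y)/2) dy by parts with u = y, dv = (3*exp(y)/2) dy, so v = 3*exp(y)/2: now 3*y*exp(y)/2 + ∫(-3*exp(y)/2) dy.
Step 2. Evaluate the standard form: now 3*y*exp(y)/2 - 3*exp(y)/2.
Answer: 3*y*exp(y)/2 - 3*exp(y)/2.


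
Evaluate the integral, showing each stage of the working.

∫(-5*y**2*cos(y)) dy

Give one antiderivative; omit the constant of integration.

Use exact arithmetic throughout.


Step 1. Integrate ∫(-5*y**2*cos(y)) dy by parts with u = y**2, dv = (-5*cos(y)) dy, so v = -5*sin(y): now -5*y**2*sin(y) + ∫(10*y*sin(y)) dy.
Step 2. Integrate ∫(10*y*sin(y)) dy by parts with u = y, dv = (10*sin(y)) dy, so v = -10*cos(y): now -5*y**2*sin(y) - 10*y*cos(y) + ∫(10*cos(y)) dy.
Step 3. Evaluate the standard form: now -5*y**2*sin(y) - 10*y*cos(y) + 10*sin(y).
Answer: -5*y**2*sin(y) - 10*y*cos(y) + 10*sin(y).


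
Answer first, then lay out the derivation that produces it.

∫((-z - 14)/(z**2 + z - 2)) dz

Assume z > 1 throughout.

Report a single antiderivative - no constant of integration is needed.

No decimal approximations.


The answer is -5*log(z - 1) + 4*log(z + 2).
Step 1. Decompose ∫((-z - 14)/(z**2 + z - 2)) dz by partial fractions, (-z - 14)/(z**2 + z - 2) = 4/(z + 2) - 5/(z - 1): now ∫(-5/(z - 1)) dz + ∫(4/(z + 2)) dz.
Step 2. Evaluate the standard form [assuming z > -2]: now 4*log(z + 2) + ∫(-5/(z - 1)) dz.
Step 3. Evaluate the standard form [assuming z > 1]: now -5*log(z - 1) + 4*log(z + 2).
Answer: -5*log(z - 1) + 4*log(z + 2).


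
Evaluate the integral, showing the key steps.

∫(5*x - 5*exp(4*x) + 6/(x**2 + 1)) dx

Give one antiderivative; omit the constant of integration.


Step 1. Rewrite: now ∫(5*x) dx + ∫(6/(x**2 + 1)) dx + ∫(-5*exp(4*x)) dx.
Step 2. Evaluate the standard form: now -5*exp(4*x)/4 + ∫(5*x) dx + ∫(6/(x**2 + 1)) dx.
Step 3. Evaluate the standard form: now 5*x**2/2 - 5*exp(4*x)/4 + ∫(6/(x**2 + 1)) dx.
Step 4. Evaluate the standard form: now 5*x**2/2 - 5*exp(4*x)/4 + 6*atan(x).
Answer: 5*x**2/2 - 5*exp(4*x)/4 + 6*atan(x).


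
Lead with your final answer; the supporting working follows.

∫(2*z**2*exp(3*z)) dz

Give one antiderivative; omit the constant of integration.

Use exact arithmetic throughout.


The answer is 2*z**2*exp(3*z)/3 - 4*z*exp(3*z)/9 + 4*exp(3*z)/27.
Step 1. Integrate ∫(2*z**2*exp(3*z)) dz by parts with u = z**2, dv = (2*exp(3*z)) dz, so v = 2*exp(3*z)/3: now 2*z**2*exp(3*z)/3 + ∫(-4*z*exp(3*z)/3) dz.
Step 2. Integrate ∫(-4*z*exp(3*z)/3) dz by parts with u = z, dv = (-4*exp(3*z)/3) dz, so v = -4*exp(3*z)/9: now 2*z**2*exp(3*z)/3 - 4*z*exp(3*z)/9 + ∫(4*exp(3*z)/9) dz.
Step 3. Evaluate the standard form: now 2*z**2*exp(3*z)/3 - 4*z*exp(3*z)/9 + 4*exp(3*z)/27.
Answer: 2*z**2*exp(3*z)/3 - 4*z*exp(3*z)/9 + 4*exp(3*z)/27.


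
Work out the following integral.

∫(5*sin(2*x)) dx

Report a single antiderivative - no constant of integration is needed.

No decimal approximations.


Answer: -5*cos(2*x)/2.


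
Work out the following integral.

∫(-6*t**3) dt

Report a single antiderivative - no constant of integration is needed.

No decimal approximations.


Answer: -3*t**4/2.


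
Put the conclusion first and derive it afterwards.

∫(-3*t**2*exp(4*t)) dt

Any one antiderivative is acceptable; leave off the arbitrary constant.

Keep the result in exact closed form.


The answer is -3*t**2*exp(4*t)/4 + 3*t*exp(4*t)/8 - 3*exp(4*t)/32.
Step 1. Integrate ∫(-3*t**2*exp(4*t)) dt by parts with u = t**2, dv = (-3*exp(4*t)) dt, so v = -3*exp(4*t)/4: now -3*t**2*exp(4*t)/4 + ∫(3*t*exp(4*t)/2) dt.
Step 2. Integrate ∫(3*t*exp(4*t)/2) dt by parts with u = t, dv = (3*exp(4*t)/2) dt, so v = 3*exp(4*t)/8: now -3*t**2*exp(4*t)/4 + 3*t*exp(4*t)/8 + ∫(-3*exp(4*t)/8) dt.
Step 3. Evaluate the standard form: now -3*t**2*exp(4*t)/4 + 3*t*exp(4*t)/8 - 3*exp(4*t)/32.
Answer: -3*t**2*exp(4*t)/4 + 3*t*exp(4*t)/8 - 3*exp(4*t)/32.


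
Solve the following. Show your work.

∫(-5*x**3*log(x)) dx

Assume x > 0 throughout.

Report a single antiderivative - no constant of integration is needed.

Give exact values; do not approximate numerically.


Step 1. Integrate ∫(-5*x**3*log(x)) dx by parts with u = log(x), dv = (-5*x**3) dx, so v = -5*x**4/4 [assuming x > 0]: now -5*x**4*log(x)/4 + ∫(5*x**3/4) dx.
Step 2. Evaluate the standard form: now -5*x**4*log(x)/4 + 5*x**4/16.
Answer: -5*x**4*log(x)/4 + 5*x**4/16.


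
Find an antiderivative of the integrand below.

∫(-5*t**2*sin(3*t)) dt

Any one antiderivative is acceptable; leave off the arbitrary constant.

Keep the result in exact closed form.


Answer: 5*t**2*cos(3*t)/3 - 10*t*sin(3*t)/9 - 10*cos(3*t)/27.


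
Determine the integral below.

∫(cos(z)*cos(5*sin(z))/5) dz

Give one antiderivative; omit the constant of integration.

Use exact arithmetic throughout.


Answer: sin(5*sin(z))/25.


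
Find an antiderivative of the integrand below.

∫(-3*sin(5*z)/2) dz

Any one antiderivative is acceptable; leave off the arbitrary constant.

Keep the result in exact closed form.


Answer: 3*cos(5*z)/10.


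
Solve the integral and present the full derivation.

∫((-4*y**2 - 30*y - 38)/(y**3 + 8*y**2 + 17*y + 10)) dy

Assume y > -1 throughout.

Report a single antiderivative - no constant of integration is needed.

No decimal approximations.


Step 1. Decompose ∫((-4*y**2 - 30*y - 38)/(y**3 + 8*y**2 + 17*y + 10)) dy by partial fractions, (-4*y**2 - 30*y - 38)/(y**3 + 8*y**2 + 17*y + 10) = 1/(y + 5) - 2/(y + 2) - 3/(y + 1): now ∫(-3/(y + 1)) dy + ∫(-2/(y + 2)) dy + ∫(1/(y + 5)) dy.
Step 2. Evaluate the standard form [assuming y > -5]: now log(y + 5) + ∫(-3/(y + 1)) dy + ∫(-2/(y + 2)) dy.
Step 3. Evaluate the standard form [assuming y > -1]: now -3*log(y + 1) + log(y + 5) + ∫(-2/(y + 2)) dy.
Step 4. Evaluate the standard form [assuming y > -2]: now -3*log(y + 1) - 2*log(y + 2) + log(y + 5).
Answer: -3*log(y + 1) - 2*log(y + 2) + log(y + 5).


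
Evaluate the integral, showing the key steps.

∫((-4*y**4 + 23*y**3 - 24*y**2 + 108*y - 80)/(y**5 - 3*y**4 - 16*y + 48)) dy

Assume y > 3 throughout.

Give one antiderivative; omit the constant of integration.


Step 1. Decompose ∫((-4*y**4 + 23*y**3 - 24*y**2 + 108*y - 80)/(y**5 - 3*y**4 - 16*y + 48)) dy by partial fractions, (-4*y**4 + 23*y**3 - 24*y**2 + 108*y - 80)/(y**5 - 3*y**4 - 16*y + 48) = -2/(y**2 + 4) - 4/(y + 2) - 5/(y - 2) + 5/(y - 3): now ∫(5/(y - 3)) dy + ∫(-5/(y - 2)) dy + ∫(-4/(y + 2)) dy + ∫(-2/(y**2 + 4)) dy.
Step 2. Evaluate the standard form [assuming y > 3]: now 5*log(y - 3) + ∫(-5/(y - 2)) dy + ∫(-4/(y + 2)) dy + ∫(-2/(y**2 + 4)) dy.
Step 3. Evaluate the standard form [assuming y > 2]: now 5*log(y - 3) - 5*log(y - 2) + ∫(-4/(y + 2)) dy + ∫(-2/(y**2 + 4)) dy.
Step 4. Evaluate the standard form [assuming y > -2]: now 5*log(y - 3) - 5*log(y - 2) - 4*log(y + 2) + ∫(-2/(y**2 + 4)) dy.
Step 5. Evaluate the standard form: now 5*log(y - 3) - 5*log(y - 2) - 4*log(y + 2) - atan(y/2).
Answer: 5*log(y - 3) - 5*log(y - 2) - 4*log(y + 2) - atan(y/2).


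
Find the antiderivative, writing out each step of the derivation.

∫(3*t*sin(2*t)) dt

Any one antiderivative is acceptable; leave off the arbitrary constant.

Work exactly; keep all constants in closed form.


Step 1. Integrate ∫(3*t*sin(2*t)) dt by parts with u = t, dv = (3*sin(2*t)) dt, so v = -3*cos(2*t)/2: now -3*t*cos(2*t)/2 + ∫(3*cos(2*t)/2) dt.
Step 2. Evaluate the standard form: now -3*t*cos(2*t)/2 + 3*sin(2*t)/4.
Answer: -3*t*cos(2*t)/2 + 3*sin(2*t)/4.


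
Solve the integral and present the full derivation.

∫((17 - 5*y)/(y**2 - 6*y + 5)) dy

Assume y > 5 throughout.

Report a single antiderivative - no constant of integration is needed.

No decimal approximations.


Step 1. Decompose ∫((17 - 5*y)/(y**2 - 6*y + 5)) dy by partial fractions, (17 - 5*y)/(y**2 - 6*y + 5) = -3/(y - 1) - 2/(y - 5): now ∫(-2/(y - 5)) dy + ∫(-3/(y - 1)) dy.
Step 2. Evaluate the standard form [assuming y > 5]: now -2*log(y - 5) + ∫(-3/(y - 1)) dy.
Step 3. Evaluate the standard form [assuming y > 1]: now -2*log(y - 5) - 3*log(y - 1).
Answer: -2*log(y - 5) - 3*log(y - 1).


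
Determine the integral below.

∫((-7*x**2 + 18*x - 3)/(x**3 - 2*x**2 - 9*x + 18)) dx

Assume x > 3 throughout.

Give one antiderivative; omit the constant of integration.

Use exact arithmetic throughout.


Answer: -2*log(x - 3) - log(x - 2) - 4*log(x + 3).


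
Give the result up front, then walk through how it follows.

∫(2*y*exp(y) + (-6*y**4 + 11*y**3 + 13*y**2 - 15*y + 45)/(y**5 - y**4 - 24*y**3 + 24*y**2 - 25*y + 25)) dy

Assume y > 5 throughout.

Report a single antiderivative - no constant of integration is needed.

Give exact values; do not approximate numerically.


The answer is 2*y*exp(y) - 2*exp(y) - 2*log(y - 5) - log(y - 1) - 3*log(y + 5) + atan(y).
Step 1. Rewrite: now ∫(2*y*exp(y)) dy + ∫((-6*y**4 + 11*y**3 + 13*y**2 - 15*y + 45)/(y**5 - y**4 - 24*y**3 + 24*y**2 - 25*y + 25)) dy.
Step 2. Decompose ∫((-6*y**4 + 11*y**3 + 13*y**2 - 15*y + 45)/(y**5 - y**4 - 24*y**3 + 24*y**2 - 25*y + 25)) dy by partial fractions, (-6*y**4 + 11*y**3 + 13*y**2 - 15*y + 45)/(y**5 - y**4 - 24*y**3 + 24*y**2 - 25*y + 25) = 1/(y**2 + 1) - 3/(y + 5) - 1/(y - 1) - 2/(y - 5): now ∫(2*y*exp(y)) dy + ∫(-2/(y - 5)) dy + ∫(-1/(y - 1)) dy + ∫(-3/(y + 5)) dy + ∫(1/(y**2 + 1)) dy.
Step 3. Evaluate the standard form [assuming y > 1]: now -log(y - 1) + ∫(2*y*exp(y)) dy + ∫(-2/(y - 5)) dy + ∫(-3/(y + 5)) dy + ∫(1/(y**2 + 1)) dy.
Step 4. Evaluate the standard form [assuming y > -5]: now -log(y - 1) - 3*log(y + 5) + ∫(2*y*exp(y)) dy + ∫(-2/(y - 5)) dy + ∫(1/(y**2 + 1)) dy.
Step 5. Evaluate the standard form [assuming y > 5]: now -2*log(y - 5) - log(y - 1) - 3*log(y + 5) + ∫(2*y*exp(y)) dy + ∫(1/(y**2 + 1)) dy.
Step 6. Evaluate the standard form: now -2*log(y - 5) - log(y - 1) - 3*log(y + 5) + atan(y) + ∫(2*y*exp(y)) dy.
Step 7. Integrate ∫(2*y*exp(y)) dy by parts with u = y, dv = (2*exp(y)) dy, so v = 2*exp(y): now 2*y*exp(y) - 2*log(y - 5) - log(y - 1) - 3*log(y + 5) + atan(y) + ∫(-2*exp(y)) dy.
Step 8. Evaluate the standard form: now 2*y*exp(y) - 2*exp(y) - 2*log(y - 5) - log(y - 1) - 3*log(y + 5) + atan(y).
Answer: 2*y*exp(y) - 2*exp(y) - 2*log(y - 5) - log(y - 1) - 3*log(y + 5) + atan(y).


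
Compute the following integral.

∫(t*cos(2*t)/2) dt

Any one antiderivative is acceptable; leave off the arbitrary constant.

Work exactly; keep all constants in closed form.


Answer: t*sin(2*t)/4 + cos(2*t)/8.


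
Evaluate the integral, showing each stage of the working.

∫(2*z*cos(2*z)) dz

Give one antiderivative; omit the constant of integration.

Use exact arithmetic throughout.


Step 1. Integrate ∫(2*z*cos(2*z)) dz by parts with u = z, dv = (2*cos(2*z)) dz, so v = sin(2*z): now z*sin(2*z) + ∫(-sin(2*z)) dz.
Step 2. Evaluate the standard form: now z*sin(2*z) + cos(2*z)/2.
Answer: z*sin(2*z) + cos(2*z)/2.


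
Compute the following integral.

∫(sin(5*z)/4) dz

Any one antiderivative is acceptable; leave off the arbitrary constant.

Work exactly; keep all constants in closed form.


Answer: -cos(5*z)/20.


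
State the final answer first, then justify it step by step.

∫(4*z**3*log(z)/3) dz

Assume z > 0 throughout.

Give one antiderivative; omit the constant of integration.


The answer is z**4*log(z)/3 - z**4/12.
Step 1. Integrate ∫(4*z**3*log(z)/3) dz by parts with u = log(z), dv = (4*z**3/3) dz, so v = z**4/3 [assuming z > 0]: now z**4*log(z)/3 + ∫(-z**3/3) dz.
Step 2. Evaluate the standard form: now z**4*log(z)/3 - z**4/12.
Answer: z**4*log(z)/3 - z**4/12.


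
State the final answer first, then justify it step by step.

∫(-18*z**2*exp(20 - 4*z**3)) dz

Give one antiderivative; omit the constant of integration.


The answer is 3*exp(20 - 4*z**3)/2.
Step 1. Substitute u = z**3 - 5, turning ∫(-18*z**2*exp(20 - 4*z**3)) dz into ∫(-6*exp(-4*u)) du: now ∫(-6*exp(-4*u)) du.
Step 2. Evaluate the standard form: now 3*exp(-4*u)/2.
Step 3. Substitute back u = z**3 - 5: now 3*exp(20 - 4*z**3)/2.
Answer: 3*exp(20 - 4*z**3)/2.


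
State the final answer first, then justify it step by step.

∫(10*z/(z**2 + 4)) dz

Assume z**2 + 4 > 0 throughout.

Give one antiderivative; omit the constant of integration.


The answer is 5*log(z**2 + 4).
Step 1. Substitute u = z**2 + 4, turning ∫(10*z/(z**2 + 4)) dz into ∫(5/u) du: now ∫(5/u) du.
Step 2. Evaluate the standard form [assuming u > 0]: now 5*log(u).
Step 3. Substitute back u = z**2 + 4: now 5*log(z**2 + 4).
Answer: 5*log(z**2 + 4).


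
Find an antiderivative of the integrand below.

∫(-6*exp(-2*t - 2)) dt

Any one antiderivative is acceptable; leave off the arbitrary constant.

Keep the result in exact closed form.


Answer: 3*exp(-2*t - 2).


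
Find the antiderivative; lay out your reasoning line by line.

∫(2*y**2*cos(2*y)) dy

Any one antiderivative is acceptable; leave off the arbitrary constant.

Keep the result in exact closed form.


Step 1. Integrate ∫(2*y**2*cos(2*y)) dy by parts with u = y**2, dv = (2*cos(2*y)) dy, so v = sin(2*y): now y**2*sin(2*y) + ∫(-2*y*sin(2*y)) dy.
Step 2. Integrate ∫(-2*y*sin(2*y)) dy by parts with u = y, dv = (-2*sin(2*y)) dy, so v = cos(2*y): now y**2*sin(2*y) + y*cos(2*y) + ∫(-cos(2*y)) dy.
Step 3. Evaluate the standard form: now y**2*sin(2*y) + y*cos(2*y) - sin(2*y)/2.
Answer: y**2*sin(2*y) + y*cos(2*y) - sin(2*y)/2.


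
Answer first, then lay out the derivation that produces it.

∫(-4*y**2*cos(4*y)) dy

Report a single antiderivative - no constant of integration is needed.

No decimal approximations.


The answer is -y**2*sin(4*y) - y*cos(4*y)/2 + sin(4*y)/8.
Step 1. Integrate ∫(-4*y**2*cos(4*y)) dy by parts with u = y**2, dv = (-4*cos(4*y)) dy, so v = -sin(4*y): now -y**2*sin(4*y) + ∫(2*y*sin(4*y)) dy.
Step 2. Integrate ∫(2*y*sin(4*y)) dy by parts with u = y, dv = (2*sin(4*y)) dy, so v = -cos(4*y)/2: now -y**2*sin(4*y) - y*cos(4*y)/2 + ∫(cos(4*y)/2) dy.
Step 3. Evaluate the standard form: now -y**2*sin(4*y) - y*cos(4*y)/2 + sin(4*y)/8.
Answer: -y**2*sin(4*y) - y*cos(4*y)/2 + sin(4*y)/8.


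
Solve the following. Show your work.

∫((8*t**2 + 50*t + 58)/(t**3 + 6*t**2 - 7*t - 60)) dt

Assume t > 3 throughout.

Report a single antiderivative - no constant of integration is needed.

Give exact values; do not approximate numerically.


Step 1. Decompose ∫((8*t**2 + 50*t + 58)/(t**3 + 6*t**2 - 7*t - 60)) dt by partial fractions, (8*t**2 + 50*t + 58)/(t**3 + 6*t**2 - 7*t - 60) = 1/(t + 5) + 2/(t + 4) + 5/(t - 3): now ∫(5/(t - 3)) dt + ∫(2/(t + 4)) dt + ∫(1/(t + 5)) dt.
Step 2. Evaluate the standard form [assuming t > 3]: now 5*log(t - 3) + ∫(2/(t + 4)) dt + ∫(1/(t + 5)) dt.
Step 3. Evaluate the standard form [assuming t > -4]: now 5*log(t - 3) + 2*log(t + 4) + ∫(1/(t + 5)) dt.
Step 4. Evaluate the standard form [assuming t > -5]: now 5*log(t - 3) + 2*log(t + 4) + log(t + 5).
Answer: 5*log(t - 3) + 2*log(t + 4) + log(t + 5).


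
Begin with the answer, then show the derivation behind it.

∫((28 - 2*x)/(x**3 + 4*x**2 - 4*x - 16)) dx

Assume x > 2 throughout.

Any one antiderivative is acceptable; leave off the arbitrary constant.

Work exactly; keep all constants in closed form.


The answer is log(x - 2) - 4*log(x + 2) + 3*log(x + 4).
Step 1. Decompose ∫((28 - 2*x)/(x**3 + 4*x**2 - 4*x - 16)) dx by partial fractions, (28 - 2*x)/(x**3 + 4*x**2 - 4*x - 16) = 3/(x + 4) - 4/(x + 2) + 1/(x - 2): now ∫(1/(x - 2)) dx + ∫(-4/(x + 2)) dx + ∫(3/(x + 4)) dx.
Step 2. Evaluate the standard form [assuming x > -2]: now -4*log(x + 2) + ∫(1/(x - 2)) dx + ∫(3/(x + 4)) dx.
Step 3. Evaluate the standard form [assuming x > 2]: now log(x - 2) - 4*log(x + 2) + ∫(3/(x + 4)) dx.
Step 4. Evaluate the standard form [assuming x > -4]: now log(x - 2) - 4*log(x + 2) + 3*log(x + 4).
Answer: log(x - 2) - 4*log(x + 2) + 3*log(x + 4).


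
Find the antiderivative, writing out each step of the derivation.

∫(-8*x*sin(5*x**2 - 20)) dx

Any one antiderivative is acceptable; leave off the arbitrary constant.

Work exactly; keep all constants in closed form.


Step 1. Substitute u = x**2 - 4, turning ∫(-8*x*sin(5*x**2 - 20)) dx into ∫(-4*sin(5*u)) du: now ∫(-4*sin(5*u)) du.
Step 2. Evaluate the standard form: now 4*cos(5*u)/5.
Step 3. Substitute back u = x**2 - 4: now 4*cos(5*x**2 - 20)/5.
Answer: 4*cos(5*x**2 - 20)/5.


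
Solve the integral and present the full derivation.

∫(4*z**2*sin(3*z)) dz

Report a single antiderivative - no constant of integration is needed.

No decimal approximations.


Step 1. Integrate ∫(4*z**2*sin(3*z)) dz by parts with u = z**2, dv = (4*sin(3*z)) dz, so v = -4*cos(3*z)/3: now -4*z**2*cos(3*z)/3 + ∫(8*z*cos(3*z)/3) dz.
Step 2. Integrate ∫(8*z*cos(3*z)/3) dz by parts with u = z, dv = (8*cos(3*z)/3) dz, so v = 8*sin(3*z)/9: now -4*z**2*cos(3*z)/3 + 8*z*sin(3*z)/9 + ∫(-8*sin(3*z)/9) dz.
Step 3. Evaluate the standard form: now -4*z**2*cos(3*z)/3 + 8*z*sin(3*z)/9 + 8*cos(3*z)/27.
Answer: -4*z**2*cos(3*z)/3 + 8*z*sin(3*z)/9 + 8*cos(3*z)/27.


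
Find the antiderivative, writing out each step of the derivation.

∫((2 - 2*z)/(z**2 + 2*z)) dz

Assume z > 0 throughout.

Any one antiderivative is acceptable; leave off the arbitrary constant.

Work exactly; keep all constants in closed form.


Step 1. Decompose ∫((2 - 2*z)/(z**2 + 2*z)) dz by partial fractions, (2 - 2*z)/(z**2 + 2*z) = -3/(z + 2) + 1/z: now ∫(1/z) dz + ∫(-3/(z + 2)) dz.
Step 2. Evaluate the standard form [assuming z > 0]: now log(z) + ∫(-3/(z + 2)) dz.
Step 3. Evaluate the standard form [assuming z > -2]: now log(z) - 3*log(z + 2).
Answer: log(z) - 3*log(z + 2).


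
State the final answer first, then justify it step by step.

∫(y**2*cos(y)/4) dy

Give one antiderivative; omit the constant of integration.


The answer is y**2*sin(y)/4 + y*cos(y)/2 - sin(y)/2.
Step 1. Integrate ∫(y**2*cos(y)/4) dy by parts with u = y**2, dv = (cos(y)/4) dy, so v = sin(y)/4: now y**2*sin(y)/4 + ∫(-y*sin(y)/2) dy.
Step 2. Integrate ∫(-y*sin(y)/2) dy by parts with u = y, dv = (-sin(y)/2) dy, so v = cos(y)/2: now y**2*sin(y)/4 + y*cos(y)/2 + ∫(-cos(y)/2) dy.
Step 3. Evaluate the standard form: now y**2*sin(y)/4 + y*cos(y)/2 - sin(y)/2.
Answer: y**2*sin(y)/4 + y*cos(y)/2 - sin(y)/2.


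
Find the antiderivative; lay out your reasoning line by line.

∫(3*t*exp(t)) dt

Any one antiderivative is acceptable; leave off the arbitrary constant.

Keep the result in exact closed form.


Step 1. Integrate ∫(3*t*exp(t)) dt by parts with u = t, dv = (3*exp(t)) dt, so v = 3*exp(t): now 3*t*exp(t) + ∫(-3*exp(t)) dt.
Step 2. Evaluate the standard form: now 3*t*exp(t) - 3*exp(t).
Answer: 3*t*exp(t) - 3*exp(t).


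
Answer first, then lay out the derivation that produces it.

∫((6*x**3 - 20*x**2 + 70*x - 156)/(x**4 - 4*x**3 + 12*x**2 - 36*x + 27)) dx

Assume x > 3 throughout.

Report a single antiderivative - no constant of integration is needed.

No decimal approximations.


The answer is log(x - 3) + 5*log(x - 1) - 4*atan(x/3)/3.
Step 1. Decompose ∫((6*x**3 - 20*x**2 + 70*x - 156)/(x**4 - 4*x**3 + 12*x**2 - 36*x + 27)) dx by partial fractions, (6*x**3 - 20*x**2 + 70*x - 156)/(x**4 - 4*x**3 + 12*x**2 - 36*x + 27) = -4/(x**2 + 9) + 5/(x - 1) + 1/(x - 3): now ∫(1/(x - 3)) dx + ∫(5/(x - 1)) dx + ∫(-4/(x**2 + 9)) dx.
Step 2. Evaluate the standard form [assuming x > 1]: now 5*log(x - 1) + ∫(1/(x - 3)) dx + ∫(-4/(x**2 + 9)) dx.
Step 3. Evaluate the standard form [assuming x > 3]: now log(x - 3) + 5*log(x - 1) + ∫(-4/(x**2 + 9)) dx.
Step 4. Evaluate the standard form: now log(x - 3) + 5*log(x - 1) - 4*atan(x/3)/3.
Answer: log(x - 3) + 5*log(x - 1) - 4*atan(x/3)/3.


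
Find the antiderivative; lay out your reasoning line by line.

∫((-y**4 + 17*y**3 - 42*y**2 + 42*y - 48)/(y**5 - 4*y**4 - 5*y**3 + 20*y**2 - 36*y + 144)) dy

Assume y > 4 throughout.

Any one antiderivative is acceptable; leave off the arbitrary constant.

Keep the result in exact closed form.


Step 1. Decompose ∫((-y**4 + 17*y**3 - 42*y**2 + 42*y - 48)/(y**5 - 4*y**4 - 5*y**3 + 20*y**2 - 36*y + 144)) dy by partial fractions, (-y**4 + 17*y**3 - 42*y**2 + 42*y - 48)/(y**5 - 4*y**4 - 5*y**3 + 20*y**2 - 36*y + 144) = 2/(y**2 + 4) - 2/(y + 3) - 1/(y - 3) + 2/(y - 4): now ∫(2/(y - 4)) dy + ∫(-1/(y - 3)) dy + ∫(-2/(y + 3)) dy + ∫(2/(y**2 + 4)) dy.
Step 2. Evaluate the standard form [assuming y > 4]: now 2*log(y - 4) + ∫(-1/(y - 3)) dy + ∫(-2/(y + 3)) dy + ∫(2/(y**2 + 4)) dy.
Step 3. Evaluate the standard form [assuming y > 3]: now 2*log(y - 4) - log(y - 3) + ∫(-2/(y + 3)) dy + ∫(2/(y**2 + 4)) dy.
Step 4. Evaluate the standard form [assuming y > -3]: now 2*log(y - 4) - log(y - 3) - 2*log(y + 3) + ∫(2/(y**2 + 4)) dy.
Step 5. Evaluate the standard form: now 2*log(y - 4) - log(y - 3) - 2*log(y + 3) + atan(y/2).
Answer: 2*log(y - 4) - log(y - 3) - 2*log(y + 3) + atan(y/2).


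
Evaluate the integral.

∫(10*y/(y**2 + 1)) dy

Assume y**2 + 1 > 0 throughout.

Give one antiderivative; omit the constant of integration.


Answer: 5*log(y**2 + 1).


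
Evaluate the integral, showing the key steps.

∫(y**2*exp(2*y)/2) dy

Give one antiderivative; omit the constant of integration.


Step 1. Integrate ∫(y**2*exp(2*y)/2) dy by parts with u = y**2, dv = (exp(2*y)/2) dy, so v = exp(2*y)/4: now y**2*exp(2*y)/4 + ∫(-y*exp(2*y)/2) dy.
Step 2. Integrate ∫(-y*exp(2*y)/2) dy by parts with u = y, dv = (-exp(2*y)/2) dy, so v = -exp(2*y)/4: now y**2*exp(2*y)/4 - y*exp(2*y)/4 + ∫(exp(2*y)/4) dy.
Step 3. Evaluate the standard form: now y**2*exp(2*y)/4 - y*exp(2*y)/4 + exp(2*y)/8.
Answer: y**2*exp(2*y)/4 - y*exp(2*y)/4 + exp(2*y)/8.


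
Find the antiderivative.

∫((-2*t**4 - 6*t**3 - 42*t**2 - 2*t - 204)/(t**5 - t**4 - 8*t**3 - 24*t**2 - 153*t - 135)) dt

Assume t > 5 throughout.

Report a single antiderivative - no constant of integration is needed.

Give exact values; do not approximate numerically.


Answer: -2*log(t - 5) + 2*log(t + 1) - 2*log(t + 3) - 2*atan(t/3)/3.


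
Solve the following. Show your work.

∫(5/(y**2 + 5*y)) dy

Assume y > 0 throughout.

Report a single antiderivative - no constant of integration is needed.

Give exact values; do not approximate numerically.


Step 1. Decompose ∫(5/(y**2 + 5*y)) dy by partial fractions, 5/(y**2 + 5*y) = -1/(y + 5) + 1/y: now ∫(1/y) dy + ∫(-1/(y + 5)) dy.
Step 2. Evaluate the standard form [assuming y > 0]: now log(y) + ∫(-1/(y + 5)) dy.
Step 3. Evaluate the standard form [assuming y > -5]: now log(y) - log(y + 5).
Answer: log(y) - log(y + 5).


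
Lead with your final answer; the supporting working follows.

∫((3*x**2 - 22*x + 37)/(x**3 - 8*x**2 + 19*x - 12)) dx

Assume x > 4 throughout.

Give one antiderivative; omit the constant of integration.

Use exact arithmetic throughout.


The answer is -log(x - 4) + log(x - 3) + 3*log(x - 1).
Step 1. Decompose ∫((3*x**2 - 22*x + 37)/(x**3 - 8*x**2 + 19*x - 12)) dx by partial fractions, (3*x**2 - 22*x + 37)/(x**3 - 8*x**2 + 19*x - 12) = 3/(x - 1) + 1/(x - 3) - 1/(x - 4): now ∫(-1/(x - 4)) dx + ∫(1/(x - 3)) dx + ∫(3/(x - 1)) dx.
Step 2. Evaluate the standard form [assuming x > 3]: now log(x - 3) + ∫(-1/(x - 4)) dx + ∫(3/(x - 1)) dx.
Step 3. Evaluate the standard form [assuming x > 1]: now log(x - 3) + 3*log(x - 1) + ∫(-1/(x - 4)) dx.
Step 4. Evaluate the standard form [assuming x > 4]: now -log(x - 4) + log(x - 3) + 3*log(x - 1).
Answer: -log(x - 4) + log(x - 3) + 3*log(x - 1).


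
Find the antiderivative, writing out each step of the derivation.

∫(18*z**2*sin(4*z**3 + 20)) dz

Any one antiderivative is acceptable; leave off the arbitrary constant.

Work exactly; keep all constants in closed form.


Step 1. Substitute u = z**3 + 5, turning ∫(18*z**2*sin(4*z**3 + 20)) dz into ∫(6*sin(4*u)) du: now ∫(6*sin(4*u)) du.
Step 2. Evaluate the standard form: now -3*cos(4*u)/2.
Step 3. Substitute back u = z**3 + 5: now -3*cos(4*z**3 + 20)/2.
Answer: -3*cos(4*z**3 + 20)/2.


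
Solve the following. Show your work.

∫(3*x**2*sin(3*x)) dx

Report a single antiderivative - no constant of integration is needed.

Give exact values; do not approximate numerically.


Step 1. Integrate ∫(3*x**2*sin(3*x)) dx by parts with u = x**2, dv = (3*sin(3*x)) dx, so v = -cos(3*x): now -x**2*cos(3*x) + ∫(2*x*cos(3*x)) dx.
Step 2. Integrate ∫(2*x*cos(3*x)) dx by parts with u = x, dv = (2*cos(3*x)) dx, so v = 2*sin(3*x)/3: now -x**2*cos(3*x) + 2*x*sin(3*x)/3 + ∫(-2*sin(3*x)/3) dx.
Step 3. Evaluate the standard form: now -x**2*cos(3*x) + 2*x*sin(3*x)/3 + 2*cos(3*x)/9.
Answer: -x**2*cos(3*x) + 2*x*sin(3*x)/3 + 2*cos(3*x)/9.


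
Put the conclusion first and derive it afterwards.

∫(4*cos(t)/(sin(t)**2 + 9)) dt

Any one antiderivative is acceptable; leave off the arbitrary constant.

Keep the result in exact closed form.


The answer is 4*atan(sin(t)/3)/3.
Step 1. Substitute u = sin(t), turning ∫(4*cos(t)/(sin(t)**2 + 9)) dt into ∫(4/(u**2 + 9)) du: now ∫(4/(u**2 + 9)) du.
Step 2. Evaluate the standard form: now 4*atan(u/3)/3.
Step 3. Substitute back u = sin(t): now 4*atan(sin(t)/3)/3.
Answer: 4*atan(sin(t)/3)/3.


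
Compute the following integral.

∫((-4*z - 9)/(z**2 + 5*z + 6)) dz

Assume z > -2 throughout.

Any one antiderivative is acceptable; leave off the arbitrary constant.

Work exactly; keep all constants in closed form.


Answer: -log(z + 2) - 3*log(z + 3).


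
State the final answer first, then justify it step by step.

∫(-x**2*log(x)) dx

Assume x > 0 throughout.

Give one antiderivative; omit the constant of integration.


The answer is -x**3*log(x)/3 + x**3/9.
Step 1. Integrate ∫(-x**2*log(x)) dx by parts with u = log(x), dv = (-x**2) dx, so v = -x**3/3 [assuming x > 0]: now -x**3*log(x)/3 + ∫(x**2/3) dx.
Step 2. Evaluate the standard form: now -x**3*log(x)/3 + x**3/9.
Answer: -x**3*log(x)/3 + x**3/9.


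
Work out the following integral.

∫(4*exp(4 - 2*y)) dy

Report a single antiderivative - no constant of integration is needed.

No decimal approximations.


Answer: -2*exp(4 - 2*y).


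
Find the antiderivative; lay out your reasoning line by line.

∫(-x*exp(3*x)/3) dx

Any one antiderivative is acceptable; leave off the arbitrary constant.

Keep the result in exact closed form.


Step 1. Integrate ∫(-x*exp(3*x)/3) dx by parts with u = x, dv = (-exp(3*x)/3) dx, so v = -exp(3*x)/9: now -x*exp(3*x)/9 + ∫(exp(3*x)/9) dx.
Step 2. Evaluate the standard form: now -x*exp(3*x)/9 + exp(3*x)/27.
Answer: -x*exp(3*x)/9 + exp(3*x)/27.


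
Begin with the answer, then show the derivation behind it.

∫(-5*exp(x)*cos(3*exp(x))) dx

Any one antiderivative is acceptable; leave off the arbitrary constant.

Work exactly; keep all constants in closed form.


The answer is -5*sin(3*exp(x))/3.
Step 1. Substitute u = exp(x), turning ∫(-5*exp(x)*cos(3*exp(x))) dx into ∫(-5*cos(3*u)) du: now ∫(-5*cos(3*u)) du.
Step 2. Evaluate the standard form: now -5*sin(3*u)/3.
Step 3. Substitute back u = exp(x): now -5*sin(3*exp(x))/3.
Answer: -5*sin(3*exp(x))/3.


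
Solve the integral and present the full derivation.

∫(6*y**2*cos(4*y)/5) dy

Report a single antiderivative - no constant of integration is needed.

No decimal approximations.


Step 1. Integrate ∫(6*y**2*cos(4*y)/5) dy by parts with u = y**2, dv = (6*cos(4*y)/5) dy, so v = 3*sin(4*y)/10: now 3*y**2*sin(4*y)/10 + ∫(-3*y*sin(4*y)/5) dy.
Step 2. Integrate ∫(-3*y*sin(4*y)/5) dy by parts with u = y, dv = (-3*sin(4*y)/5) dy, so v = 3*cos(4*y)/20: now 3*y**2*sin(4*y)/10 + 3*y*cos(4*y)/20 + ∫(-3*cos(4*y)/20) dy.
Step 3. Evaluate the standard form: now 3*y**2*sin(4*y)/10 + 3*y*cos(4*y)/20 - 3*sin(4*y)/80.
Answer: 3*y**2*sin(4*y)/10 + 3*y*cos(4*y)/20 - 3*sin(4*y)/80.


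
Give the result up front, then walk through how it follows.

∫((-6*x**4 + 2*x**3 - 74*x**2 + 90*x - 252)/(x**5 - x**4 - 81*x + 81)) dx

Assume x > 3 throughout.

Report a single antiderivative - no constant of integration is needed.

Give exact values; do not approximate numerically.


The answer is -5*log(x - 3) + 3*log(x - 1) - 4*log(x + 3) - 4*atan(x/3)/3.
Step 1. Decompose ∫((-6*x**4 + 2*x**3 - 74*x**2 + 90*x - 252)/(x**5 - x**4 - 81*x + 81)) dx by partial fractions, (-6*x**4 + 2*x**3 - 74*x**2 + 90*x - 252)/(x**5 - x**4 - 81*x + 81) = -4/(x**2 + 9) - 4/(x + 3) + 3/(x - 1) - 5/(x - 3): now ∫(-5/(x - 3)) dx + ∫(3/(x - 1)) dx + ∫(-4/(x + 3)) dx + ∫(-4/(x**2 + 9)) dx.
Step 2. Evaluate the standard form [assuming x > -3]: now -4*log(x + 3) + ∫(-5/(x - 3)) dx + ∫(3/(x - 1)) dx + ∫(-4/(x**2 + 9)) dx.
Step 3. Evaluate the standard form [assuming x > 3]: now -5*log(x - 3) - 4*log(x + 3) + ∫(3/(x - 1)) dx + ∫(-4/(x**2 + 9)) dx.
Step 4. Evaluate the standard form [assuming x > 1]: now -5*log(x - 3) + 3*log(x - 1) - 4*log(x + 3) + ∫(-4/(x**2 + 9)) dx.
Step 5. Evaluate the standard form: now -5*log(x - 3) + 3*log(x - 1) - 4*log(x + 3) - 4*atan(x/3)/3.
Answer: -5*log(x - 3) + 3*log(x - 1) - 4*log(x + 3) - 4*atan(x/3)/3.


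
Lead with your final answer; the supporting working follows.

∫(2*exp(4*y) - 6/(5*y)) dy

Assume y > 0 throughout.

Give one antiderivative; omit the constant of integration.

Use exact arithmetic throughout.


The answer is exp(4*y)/2 - 6*log(y)/5.
Step 1. Rewrite: now ∫(-6/(5*y)) dy + ∫(2*exp(4*y)) dy.
Step 2. Evaluate the standard form: now exp(4*y)/2 + ∫(-6/(5*y)) dy.
Step 3. Evaluate the standard form [assuming y > 0]: now exp(4*y)/2 - 6*log(y)/5.
Answer: exp(4*y)/2 - 6*log(y)/5.


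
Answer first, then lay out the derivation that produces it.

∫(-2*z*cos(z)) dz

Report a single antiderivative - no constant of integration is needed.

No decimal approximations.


The answer is -2*z*sin(z) - 2*cos(z).
Step 1. Integrate ∫(-2*z*cos(z)) dz by parts with u = z, dv = (-2*cos(z)) dz, so v = -2*sin(z): now -2*z*sin(z) + ∫(2*sin(z)) dz.
Step 2. Evaluate the standard form: now -2*z*sin(z) - 2*cos(z).
Answer: -2*z*sin(z) - 2*cos(z).


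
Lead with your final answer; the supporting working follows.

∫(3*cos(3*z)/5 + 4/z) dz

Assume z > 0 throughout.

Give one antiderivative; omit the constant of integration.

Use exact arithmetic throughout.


The answer is 4*log(z) + sin(3*z)/5.
Step 1. Rewrite: now ∫(4/z) dz + ∫(3*cos(3*z)/5) dz.
Step 2. Evaluate the standard form [assuming z > 0]: now 4*log(z) + ∫(3*cos(3*z)/5) dz.
Step 3. Evaluate the standard form: now 4*log(z) + sin(3*z)/5.
Answer: 4*log(z) + sin(3*z)/5.


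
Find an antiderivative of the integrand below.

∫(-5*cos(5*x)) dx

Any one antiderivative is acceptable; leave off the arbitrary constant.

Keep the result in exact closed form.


Answer: -sin(5*x).


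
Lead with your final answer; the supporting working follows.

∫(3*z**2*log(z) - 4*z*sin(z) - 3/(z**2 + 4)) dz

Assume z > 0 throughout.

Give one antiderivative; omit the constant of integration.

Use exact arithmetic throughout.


The answer is z**3*log(z) - z**3/3 + 4*z*cos(z) - 4*sin(z) - 3*atan(z/2)/2.
Step 1. Rewrite: now ∫(-4*z*sin(z)) dz + ∫(3*z**2*log(z)) dz + ∫(-3/(z**2 + 4)) dz.
Step 2. Integrate ∫(-4*z*sin(z)) dz by parts with u = z, dv = (-4*sin(z)) dz, so v = 4*cos(z): now 4*z*cos(z) + ∫(3*z**2*log(z)) dz + ∫(-3/(z**2 + 4)) dz + ∫(-4*cos(z)) dz.
Step 3. Evaluate the standard form: now 4*z*cos(z) - 4*sin(z) + ∫(3*z**2*log(z)) dz + ∫(-3/(z**2 + 4)) dz.
Step 4. Integrate ∫(3*z**2*log(z)) dz by parts with u = log(z), dv = (3*z**2) dz, so v = z**3 [assuming z > 0]: now z**3*log(z) + 4*z*cos(z) - 4*sin(z) + ∫(-z**2) dz + ∫(-3/(z**2 + 4)) dz.
Step 5. Evaluate the standard form: now z**3*log(z) - z**3/3 + 4*z*cos(z) - 4*sin(z) + ∫(-3/(z**2 + 4)) dz.
Step 6. Evaluate the standard form: now z**3*log(z) - z**3/3 + 4*z*cos(z) - 4*sin(z) - 3*atan(z/2)/2.
Answer: z**3*log(z) - z**3/3 + 4*z*cos(z) - 4*sin(z) - 3*atan(z/2)/2.


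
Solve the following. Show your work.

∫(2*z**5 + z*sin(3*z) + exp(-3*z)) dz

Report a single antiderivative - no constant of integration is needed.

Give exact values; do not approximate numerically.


Step 1. Rewrite: now ∫(2*z**5) dz + ∫(z*sin(3*z)) dz + ∫(exp(-3*z)) dz.
Step 2. Evaluate the standard form: now ∫(2*z**5) dz + ∫(z*sin(3*z)) dz - exp(-3*z)/3.
Step 3. Integrate ∫(z*sin(3*z)) dz by parts with u = z, dv = (sin(3*z)) dz, so v = -cos(3*z)/3: now -z*cos(3*z)/3 + ∫(2*z**5) dz + ∫(cos(3*z)/3) dz - exp(-3*z)/3.
Step 4. Evaluate the standard form: now -z*cos(3*z)/3 + sin(3*z)/9 + ∫(2*z**5) dz - exp(-3*z)/3.
Step 5. Evaluate the standard form: now z**6/3 - z*cos(3*z)/3 + sin(3*z)/9 - exp(-3*z)/3.
Answer: z**6/3 - z*cos(3*z)/3 + sin(3*z)/9 - exp(-3*z)/3.


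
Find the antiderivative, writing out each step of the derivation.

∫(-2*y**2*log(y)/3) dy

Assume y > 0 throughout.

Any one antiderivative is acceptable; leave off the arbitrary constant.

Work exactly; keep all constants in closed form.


Step 1. Integrate ∫(-2*y**2*log(y)/3) dy by parts with u = log(y), dv = (-2*y**2/3) dy, so v = -2*y**3/9 [assuming y > 0]: now -2*y**3*log(y)/9 + ∫(2*y**2/9) dy.
Step 2. Evaluate the standard form: now -2*y**3*log(y)/9 + 2*y**3/27.
Answer: -2*y**3*log(y)/9 + 2*y**3/27.


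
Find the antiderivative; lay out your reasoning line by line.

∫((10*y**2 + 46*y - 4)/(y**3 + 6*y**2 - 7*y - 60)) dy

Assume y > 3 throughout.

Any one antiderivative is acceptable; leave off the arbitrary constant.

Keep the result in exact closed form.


Step 1. Decompose ∫((10*y**2 + 46*y - 4)/(y**3 + 6*y**2 - 7*y - 60)) dy by partial fractions, (10*y**2 + 46*y - 4)/(y**3 + 6*y**2 - 7*y - 60) = 2/(y + 5) + 4/(y + 4) + 4/(y - 3): now ∫(4/(y - 3)) dy + ∫(4/(y + 4)) dy + ∫(2/(y + 5)) dy.
Step 2. Evaluate the standard form [assuming y > -5]: now 2*log(y + 5) + ∫(4/(y - 3)) dy + ∫(4/(y + 4)) dy.
Step 3. Evaluate the standard form [assuming y > 3]: now 4*log(y - 3) + 2*log(y + 5) + ∫(4/(y + 4)) dy.
Step 4. Evaluate the standard form [assuming y > -4]: now 4*log(y - 3) + 4*log(y + 4) + 2*log(y + 5).
Answer: 4*log(y - 3) + 4*log(y + 4) + 2*log(y + 5).


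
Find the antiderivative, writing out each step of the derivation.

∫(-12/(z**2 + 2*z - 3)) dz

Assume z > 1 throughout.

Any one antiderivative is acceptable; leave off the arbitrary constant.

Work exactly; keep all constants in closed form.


Step 1. Decompose ∫(-12/(z**2 + 2*z - 3)) dz by partial fractions, -12/(z**2 + 2*z - 3) = 3/(z + 3) - 3/(z - 1): now ∫(-3/(z - 1)) dz + ∫(3/(z + 3)) dz.
Step 2. Evaluate the standard form [assuming z > 1]: now -3*log(z - 1) + ∫(3/(z + 3)) dz.
Step 3. Evaluate the standard form [assuming z > -3]: now -3*log(z - 1) + 3*log(z + 3).
Answer: -3*log(z - 1) + 3*log(z + 3).


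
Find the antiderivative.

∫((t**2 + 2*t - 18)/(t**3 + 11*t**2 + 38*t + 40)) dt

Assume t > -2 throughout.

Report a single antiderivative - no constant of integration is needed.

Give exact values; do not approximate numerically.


Answer: -3*log(t + 2) + 5*log(t + 4) - log(t + 5).


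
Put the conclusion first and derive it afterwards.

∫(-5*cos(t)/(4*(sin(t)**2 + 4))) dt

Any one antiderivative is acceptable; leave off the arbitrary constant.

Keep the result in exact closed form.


The answer is -5*atan(sin(t)/2)/8.
Step 1. Substitute u = sin(t), turning ∫(-5*cos(t)/(4*(sin(t)**2 + 4))) dt into ∫(-5/(4*(u**2 + 4))) du: now ∫(-5/(4*(u**2 + 4))) du.
Step 2. Evaluate the standard form: now -5*atan(u/2)/8.
Step 3. Substitute back u = sin(t): now -5*atan(sin(t)/2)/8.
Answer: -5*atan(sin(t)/2)/8.


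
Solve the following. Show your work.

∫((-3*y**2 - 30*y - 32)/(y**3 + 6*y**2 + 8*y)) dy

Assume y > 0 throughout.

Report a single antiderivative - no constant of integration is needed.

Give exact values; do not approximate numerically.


Step 1. Decompose ∫((-3*y**2 - 30*y - 32)/(y**3 + 6*y**2 + 8*y)) dy by partial fractions, (-3*y**2 - 30*y - 32)/(y**3 + 6*y**2 + 8*y) = 5/(y + 4) - 4/(y + 2) - 4/y: now ∫(-4/y) dy + ∫(-4/(y + 2)) dy + ∫(5/(y + 4)) dy.
Step 2. Evaluate the standard form [assuming y > 0]: now -4*log(y) + ∫(-4/(y + 2)) dy + ∫(5/(y + 4)) dy.
Step 3. Evaluate the standard form [assuming y > -4]: now -4*log(y) + 5*log(y + 4) + ∫(-4/(y + 2)) dy.
Step 4. Evaluate the standard form [assuming y > -2]: now -4*log(y) - 4*log(y + 2) + 5*log(y + 4).
Answer: -4*log(y) - 4*log(y + 2) + 5*log(y + 4).


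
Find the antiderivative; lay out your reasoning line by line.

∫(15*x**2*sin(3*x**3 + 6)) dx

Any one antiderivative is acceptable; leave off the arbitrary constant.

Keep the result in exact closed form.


Step 1. Substitute u = x**3 + 2, turning ∫(15*x**2*sin(3*x**3 + 6)) dx into ∫(5*sin(3*u)) du: now ∫(5*sin(3*u)) du.
Step 2. Evaluate the standard form: now -5*cos(3*u)/3.
Step 3. Substitute back u = x**3 + 2: now -5*cos(3*x**3 + 6)/3.
Answer: -5*cos(3*x**3 + 6)/3.
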